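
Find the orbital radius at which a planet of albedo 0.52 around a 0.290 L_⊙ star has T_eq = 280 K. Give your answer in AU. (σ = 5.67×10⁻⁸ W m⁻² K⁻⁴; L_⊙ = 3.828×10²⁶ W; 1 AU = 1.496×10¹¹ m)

L = 0.290 × 3.828×10²⁶ = 1.11×10²⁶ W.
From T_eq⁴ = L(1−A)/(16πσd²): d = √[L(1−A)/(16πσT_eq⁴)].
d = √[1.11×10²⁶ × 0.48 / (16π × 5.67×10⁻⁸ × (280)⁴)] = 5.52×10¹⁰ m = 0.369 AU.

d ≈ 0.369 AU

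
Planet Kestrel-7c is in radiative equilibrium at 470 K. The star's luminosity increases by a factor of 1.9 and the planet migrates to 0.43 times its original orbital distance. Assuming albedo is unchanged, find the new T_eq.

T_eq ≈ 841 K

T_eq ∝ L^(1/4) · d^(−1/2).
T′ = 470 × 1.9^(1/4) / 0.43^(1/2) = 841 K.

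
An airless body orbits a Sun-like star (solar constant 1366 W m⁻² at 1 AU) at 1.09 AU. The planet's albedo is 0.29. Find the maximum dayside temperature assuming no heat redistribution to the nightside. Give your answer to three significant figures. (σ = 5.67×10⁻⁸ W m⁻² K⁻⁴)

T_ss ≈ 346 K

Flux at 1.09 AU: S = 1366/1.09² = 1150 W m⁻².
With no redistribution each surface element balances locally: S(1−A) = σT⁴.
T = [1150 × 0.71 / 5.67×10⁻⁸]^(1/4) = (1.44×10¹⁰)^(1/4) = 346 K.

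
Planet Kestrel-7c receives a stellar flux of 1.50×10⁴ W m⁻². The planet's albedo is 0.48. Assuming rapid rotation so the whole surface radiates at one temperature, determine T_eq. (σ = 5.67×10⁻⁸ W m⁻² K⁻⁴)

Energy balance: absorbed = emitted ⇒ πR²·S(1−A) = 4πR²·σT_eq⁴, so T_eq⁴ = S(1−A)/(4σ).
T_eq = [1.50×10⁴ × 0.52 / (4 × 5.67×10⁻⁸)]^(1/4) = (3.44×10¹⁰)^(1/4) = 431 K.

T_eq ≈ 431 K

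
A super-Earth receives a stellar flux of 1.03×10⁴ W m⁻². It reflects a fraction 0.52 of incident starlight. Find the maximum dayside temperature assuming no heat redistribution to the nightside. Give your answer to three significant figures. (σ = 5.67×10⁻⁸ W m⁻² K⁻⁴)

With no redistribution each surface element balances locally: S(1−A) = σT⁴.
T = [1.03×10⁴ × 0.48 / 5.67×10⁻⁸]^(1/4) = (8.72×10¹⁰)^(1/4) = 543 K.

T_ss ≈ 543 K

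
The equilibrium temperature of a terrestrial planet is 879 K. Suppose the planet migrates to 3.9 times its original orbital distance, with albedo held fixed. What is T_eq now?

T_eq ∝ L^(1/4) · d^(−1/2).
T′ = 879 / 3.9^(1/2) = 445 K.

T_eq ≈ 445 K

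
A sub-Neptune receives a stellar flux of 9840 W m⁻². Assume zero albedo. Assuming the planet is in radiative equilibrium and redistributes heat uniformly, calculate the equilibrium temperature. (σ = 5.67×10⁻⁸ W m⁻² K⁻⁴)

T_eq ≈ 456 K

Energy balance: absorbed = emitted ⇒ πR²·S(1−A) = 4πR²·σT_eq⁴, so T_eq⁴ = S(1−A)/(4σ).
T_eq = [9840 × 1.00 / (4 × 5.67×10⁻⁸)]^(1/4) = (4.34×10¹⁰)^(1/4) = 456 K.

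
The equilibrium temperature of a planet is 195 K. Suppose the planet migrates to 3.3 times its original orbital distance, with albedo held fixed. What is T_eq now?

T_eq ∝ L^(1/4) · d^(−1/2).
T′ = 195 / 3.3^(1/2) = 107 K.

T_eq ≈ 107 K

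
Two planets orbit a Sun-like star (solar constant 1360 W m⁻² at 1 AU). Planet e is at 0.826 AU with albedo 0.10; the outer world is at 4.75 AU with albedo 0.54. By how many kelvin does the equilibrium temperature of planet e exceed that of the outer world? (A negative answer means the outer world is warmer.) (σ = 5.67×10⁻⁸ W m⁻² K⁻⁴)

T_eq = [S₀(1−A)/(4σd²)]^(1/4), so T ∝ (1−A)^(1/4) / √d.
T₁ = [1360×0.90/(4×5.67×10⁻⁸×0.826²)]^(1/4) = 298.23 K.
T₂ = [1360×0.46/(4×5.67×10⁻⁸×4.75²)]^(1/4) = 105.15 K.

ΔT ≈ 193.1 K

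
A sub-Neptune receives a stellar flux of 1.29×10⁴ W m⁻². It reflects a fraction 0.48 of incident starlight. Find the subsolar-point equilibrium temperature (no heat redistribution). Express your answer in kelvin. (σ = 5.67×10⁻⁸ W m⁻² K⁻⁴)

At the subsolar point the surface absorbs S(1−A) and emits σT⁴ per unit area — no factor of 4, since only the local patch is in balance.
T = [1.29×10⁴ × 0.52 / 5.67×10⁻⁸]^(1/4) = (1.18×10¹¹)^(1/4) = 586 K.

T_ss ≈ 586 K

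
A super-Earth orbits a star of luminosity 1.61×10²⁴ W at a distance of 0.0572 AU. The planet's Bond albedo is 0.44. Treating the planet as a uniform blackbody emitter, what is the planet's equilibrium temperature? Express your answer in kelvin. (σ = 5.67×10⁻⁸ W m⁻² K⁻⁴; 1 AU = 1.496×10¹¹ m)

d = 0.0572 AU = 8.56×10⁹ m.
Flux: S = L/(4πd²) = 1.61×10²⁴/(4π×(8.56×10⁹)²) = 1750 W m⁻².
Energy balance: absorbed = emitted ⇒ πR²·S(1−A) = 4πR²·σT_eq⁴, so T_eq⁴ = S(1−A)/(4σ).
T_eq = [1750 × 0.56 / (4 × 5.67×10⁻⁸)]^(1/4) = (4.32×10⁹)^(1/4) = 256 K.

T_eq ≈ 256 K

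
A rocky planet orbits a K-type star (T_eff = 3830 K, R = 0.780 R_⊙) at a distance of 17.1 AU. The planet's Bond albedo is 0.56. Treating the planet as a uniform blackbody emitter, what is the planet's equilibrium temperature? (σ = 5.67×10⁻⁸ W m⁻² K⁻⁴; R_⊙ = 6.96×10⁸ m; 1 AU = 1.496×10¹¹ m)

T_eq ≈ 32.1 K

R_⋆ = 0.780 × 6.96×10⁸ = 5.43×10⁸ m.
d = 17.1 AU = 2.56×10¹² m.
L = 4πR_⋆²σT_⋆⁴ = 4π(5.43×10⁸)² × 5.67×10⁻⁸ × (3830)⁴ = 4.52×10²⁵ W.
S = L/(4πd²) = 0.549 W m⁻².
Energy balance: absorbed = emitted ⇒ πR²·S(1−A) = 4πR²·σT_eq⁴, so T_eq⁴ = S(1−A)/(4σ).
T_eq = [0.549 × 0.44 / (4 × 5.67×10⁻⁸)]^(1/4) = (1.07×10⁶)^(1/4) = 32.1 K.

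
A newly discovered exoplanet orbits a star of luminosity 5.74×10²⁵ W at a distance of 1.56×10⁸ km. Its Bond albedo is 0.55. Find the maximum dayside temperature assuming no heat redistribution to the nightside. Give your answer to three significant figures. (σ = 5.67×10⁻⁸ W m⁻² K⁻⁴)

d = 1.56×10⁸ km = 1.56×10¹¹ m.
Flux: S = L/(4πd²) = 5.74×10²⁵/(4π×(1.56×10¹¹)²) = 188 W m⁻².
With no redistribution each surface element balances locally: S(1−A) = σT⁴.
T = [188 × 0.45 / 5.67×10⁻⁸]^(1/4) = (1.49×10⁹)^(1/4) = 196 K.

T_ss ≈ 196 K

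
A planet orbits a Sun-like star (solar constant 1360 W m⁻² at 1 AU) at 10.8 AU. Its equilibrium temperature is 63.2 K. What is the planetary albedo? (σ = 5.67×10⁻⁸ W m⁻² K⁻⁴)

Flux at 10.8 AU: S = 1360/10.8² = 11.7 W m⁻².
From T_eq⁴ = S(1−A)/(4σ): 1−A = 4σT_eq⁴/S.
1−A = 4 × 5.67×10⁻⁸ × (63.2)⁴ / 11.7 = 0.310.

A ≈ 0.69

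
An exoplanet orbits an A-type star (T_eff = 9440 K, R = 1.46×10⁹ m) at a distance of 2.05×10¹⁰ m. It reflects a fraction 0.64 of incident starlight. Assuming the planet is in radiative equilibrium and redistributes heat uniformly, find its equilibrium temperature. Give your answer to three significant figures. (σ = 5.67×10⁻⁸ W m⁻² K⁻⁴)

L = 4πR_⋆²σT_⋆⁴ = 4π(1.46×10⁹)² × 5.67×10⁻⁸ × (9440)⁴ = 1.21×10²⁸ W.
S = L/(4πd²) = 2.28×10⁶ W m⁻².
Energy balance: absorbed = emitted ⇒ πR²·S(1−A) = 4πR²·σT_eq⁴, so T_eq⁴ = S(1−A)/(4σ).
T_eq = [2.28×10⁶ × 0.36 / (4 × 5.67×10⁻⁸)]^(1/4) = (3.63×10¹²)^(1/4) = 1380 K.

T_eq ≈ 1380 K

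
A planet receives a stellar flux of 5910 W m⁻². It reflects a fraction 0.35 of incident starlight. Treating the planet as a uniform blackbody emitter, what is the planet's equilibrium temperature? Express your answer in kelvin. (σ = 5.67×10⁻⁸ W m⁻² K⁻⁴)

Energy balance: absorbed = emitted ⇒ πR²·S(1−A) = 4πR²·σT_eq⁴, so T_eq⁴ = S(1−A)/(4σ).
T_eq = [5910 × 0.65 / (4 × 5.67×10⁻⁸)]^(1/4) = (1.69×10¹⁰)^(1/4) = 361 K.

T_eq ≈ 361 K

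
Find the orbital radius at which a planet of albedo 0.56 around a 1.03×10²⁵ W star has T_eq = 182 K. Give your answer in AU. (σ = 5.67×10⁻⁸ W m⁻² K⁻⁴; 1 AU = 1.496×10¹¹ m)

From T_eq⁴ = L(1−A)/(16πσd²): d = √[L(1−A)/(16πσT_eq⁴)].
d = √[1.03×10²⁵ × 0.44 / (16π × 5.67×10⁻⁸ × (182)⁴)] = 3.81×10¹⁰ m = 0.254 AU.

d ≈ 0.254 AU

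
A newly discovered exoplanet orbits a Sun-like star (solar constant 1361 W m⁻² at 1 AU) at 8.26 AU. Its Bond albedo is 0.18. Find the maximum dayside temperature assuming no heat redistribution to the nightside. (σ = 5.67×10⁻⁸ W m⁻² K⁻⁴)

T_ss ≈ 130 K

Flux at 8.26 AU: S = 1361/8.26² = 19.9 W m⁻².
With no redistribution each surface element balances locally: S(1−A) = σT⁴.
T = [19.9 × 0.82 / 5.67×10⁻⁸]^(1/4) = (2.88×10⁸)^(1/4) = 130 K.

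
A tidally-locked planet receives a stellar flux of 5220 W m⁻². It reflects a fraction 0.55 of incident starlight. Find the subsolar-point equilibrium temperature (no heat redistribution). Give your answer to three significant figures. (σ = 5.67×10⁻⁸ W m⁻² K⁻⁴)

At the subsolar point the surface absorbs S(1−A) and emits σT⁴ per unit area — no factor of 4, since only the local patch is in balance.
T = [5220 × 0.45 / 5.67×10⁻⁸]^(1/4) = (4.14×10¹⁰)^(1/4) = 451 K.

T_ss ≈ 451 K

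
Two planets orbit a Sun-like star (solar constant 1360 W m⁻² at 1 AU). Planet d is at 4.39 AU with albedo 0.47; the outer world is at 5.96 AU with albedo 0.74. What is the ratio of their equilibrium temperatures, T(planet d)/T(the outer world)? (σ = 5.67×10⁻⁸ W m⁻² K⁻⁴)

T₁/T₂ ≈ 1.392

T_eq = [S₀(1−A)/(4σd²)]^(1/4), so T ∝ (1−A)^(1/4) / √d.
T₁ = [1360×0.53/(4×5.67×10⁻⁸×4.39²)]^(1/4) = 113.32 K.
T₂ = [1360×0.26/(4×5.67×10⁻⁸×5.96²)]^(1/4) = 81.39 K.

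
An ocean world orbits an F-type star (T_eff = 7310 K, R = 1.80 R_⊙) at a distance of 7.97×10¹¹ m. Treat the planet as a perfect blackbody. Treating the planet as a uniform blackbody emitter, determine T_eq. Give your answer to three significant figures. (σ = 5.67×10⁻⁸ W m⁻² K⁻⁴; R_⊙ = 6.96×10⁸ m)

T_eq ≈ 205 K

R_⋆ = 1.80 × 6.96×10⁸ = 1.25×10⁹ m.
L = 4πR_⋆²σT_⋆⁴ = 4π(1.25×10⁹)² × 5.67×10⁻⁸ × (7310)⁴ = 3.19×10²⁷ W.
S = L/(4πd²) = 400 W m⁻².
Energy balance: absorbed = emitted ⇒ πR²·S(1−A) = 4πR²·σT_eq⁴, so T_eq⁴ = S(1−A)/(4σ).
T_eq = [400 × 1.00 / (4 × 5.67×10⁻⁸)]^(1/4) = (1.76×10⁹)^(1/4) = 205 K.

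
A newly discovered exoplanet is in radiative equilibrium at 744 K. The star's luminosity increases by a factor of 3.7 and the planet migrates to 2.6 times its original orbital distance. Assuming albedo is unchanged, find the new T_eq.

T_eq ∝ L^(1/4) · d^(−1/2).
T′ = 744 × 3.7^(1/4) / 2.6^(1/2) = 640 K.

T_eq ≈ 640 K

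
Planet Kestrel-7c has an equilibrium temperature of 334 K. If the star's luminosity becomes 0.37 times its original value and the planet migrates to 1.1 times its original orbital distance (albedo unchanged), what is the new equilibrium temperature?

T_eq ≈ 248 K

T_eq ∝ L^(1/4) · d^(−1/2).
T′ = 334 × 0.37^(1/4) / 1.1^(1/2) = 248 K.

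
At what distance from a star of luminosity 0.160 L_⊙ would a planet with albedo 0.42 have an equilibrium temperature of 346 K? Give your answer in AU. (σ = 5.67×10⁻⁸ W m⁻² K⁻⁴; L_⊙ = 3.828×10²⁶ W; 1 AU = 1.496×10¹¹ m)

L = 0.160 × 3.828×10²⁶ = 6.12×10²⁵ W.
From T_eq⁴ = L(1−A)/(16πσd²): d = √[L(1−A)/(16πσT_eq⁴)].
d = √[6.12×10²⁵ × 0.58 / (16π × 5.67×10⁻⁸ × (346)⁴)] = 2.95×10¹⁰ m = 0.197 AU.

d ≈ 0.197 AU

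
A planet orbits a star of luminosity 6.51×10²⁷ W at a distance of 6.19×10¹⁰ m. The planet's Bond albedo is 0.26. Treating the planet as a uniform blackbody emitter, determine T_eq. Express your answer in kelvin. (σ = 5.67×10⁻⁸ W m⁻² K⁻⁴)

T_eq ≈ 815 K

Flux: S = L/(4πd²) = 6.51×10²⁷/(4π×(6.19×10¹⁰)²) = 1.35×10⁵ W m⁻².
Energy balance: absorbed = emitted ⇒ πR²·S(1−A) = 4πR²·σT_eq⁴, so T_eq⁴ = S(1−A)/(4σ).
T_eq = [1.35×10⁵ × 0.74 / (4 × 5.67×10⁻⁸)]^(1/4) = (4.41×10¹¹)^(1/4) = 815 K.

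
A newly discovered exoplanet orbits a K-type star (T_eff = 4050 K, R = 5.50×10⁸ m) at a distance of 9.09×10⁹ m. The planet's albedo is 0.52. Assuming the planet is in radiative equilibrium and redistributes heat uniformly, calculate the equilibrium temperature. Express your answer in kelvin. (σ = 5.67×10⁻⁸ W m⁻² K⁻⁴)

L = 4πR_⋆²σT_⋆⁴ = 4π(5.50×10⁸)² × 5.67×10⁻⁸ × (4050)⁴ = 5.80×10²⁵ W.
S = L/(4πd²) = 5.58×10⁴ W m⁻².
Energy balance: absorbed = emitted ⇒ πR²·S(1−A) = 4πR²·σT_eq⁴, so T_eq⁴ = S(1−A)/(4σ).
T_eq = [5.58×10⁴ × 0.48 / (4 × 5.67×10⁻⁸)]^(1/4) = (1.18×10¹¹)^(1/4) = 586 K.

T_eq ≈ 586 K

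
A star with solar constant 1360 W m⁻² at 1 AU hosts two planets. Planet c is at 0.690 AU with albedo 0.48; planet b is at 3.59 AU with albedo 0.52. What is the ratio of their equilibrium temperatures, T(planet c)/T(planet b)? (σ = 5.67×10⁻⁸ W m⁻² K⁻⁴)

T_eq = [S₀(1−A)/(4σd²)]^(1/4), so T ∝ (1−A)^(1/4) / √d.
T₁ = [1360×0.52/(4×5.67×10⁻⁸×0.690²)]^(1/4) = 284.48 K.
T₂ = [1360×0.48/(4×5.67×10⁻⁸×3.59²)]^(1/4) = 122.25 K.

T₁/T₂ ≈ 2.327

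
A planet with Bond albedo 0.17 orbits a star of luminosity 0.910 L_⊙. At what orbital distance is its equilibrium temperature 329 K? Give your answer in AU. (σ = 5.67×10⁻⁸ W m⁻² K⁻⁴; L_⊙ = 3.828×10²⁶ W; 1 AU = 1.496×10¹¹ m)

L = 0.910 × 3.828×10²⁶ = 3.48×10²⁶ W.
From T_eq⁴ = L(1−A)/(16πσd²): d = √[L(1−A)/(16πσT_eq⁴)].
d = √[3.48×10²⁶ × 0.83 / (16π × 5.67×10⁻⁸ × (329)⁴)] = 9.31×10¹⁰ m = 0.622 AU.

d ≈ 0.622 AU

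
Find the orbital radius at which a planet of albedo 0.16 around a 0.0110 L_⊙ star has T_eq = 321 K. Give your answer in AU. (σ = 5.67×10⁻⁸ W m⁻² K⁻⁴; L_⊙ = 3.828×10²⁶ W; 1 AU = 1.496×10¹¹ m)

d ≈ 0.0723 AU

L = 0.0110 × 3.828×10²⁶ = 4.21×10²⁴ W.
From T_eq⁴ = L(1−A)/(16πσd²): d = √[L(1−A)/(16πσT_eq⁴)].
d = √[4.21×10²⁴ × 0.84 / (16π × 5.67×10⁻⁸ × (321)⁴)] = 1.08×10¹⁰ m = 0.0723 AU.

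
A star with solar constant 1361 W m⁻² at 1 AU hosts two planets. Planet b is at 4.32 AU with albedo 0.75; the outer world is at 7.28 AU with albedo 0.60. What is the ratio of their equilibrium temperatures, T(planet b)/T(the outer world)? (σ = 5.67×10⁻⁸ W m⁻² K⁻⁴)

T₁/T₂ ≈ 1.154

T_eq = [S₀(1−A)/(4σd²)]^(1/4), so T ∝ (1−A)^(1/4) / √d.
T₁ = [1361×0.25/(4×5.67×10⁻⁸×4.32²)]^(1/4) = 94.69 K.
T₂ = [1361×0.40/(4×5.67×10⁻⁸×7.28²)]^(1/4) = 82.04 K.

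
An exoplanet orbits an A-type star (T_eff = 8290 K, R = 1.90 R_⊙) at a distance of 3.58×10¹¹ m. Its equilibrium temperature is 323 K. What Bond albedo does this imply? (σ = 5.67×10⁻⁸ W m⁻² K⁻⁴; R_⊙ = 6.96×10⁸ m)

R_⋆ = 1.90 × 6.96×10⁸ = 1.32×10⁹ m.
L = 4πR_⋆²σT_⋆⁴ = 4π(1.32×10⁹)² × 5.67×10⁻⁸ × (8290)⁴ = 5.88×10²⁷ W.
S = L/(4πd²) = 3650 W m⁻².
From T_eq⁴ = S(1−A)/(4σ): 1−A = 4σT_eq⁴/S.
1−A = 4 × 5.67×10⁻⁸ × (323)⁴ / 3650 = 0.676.

A ≈ 0.32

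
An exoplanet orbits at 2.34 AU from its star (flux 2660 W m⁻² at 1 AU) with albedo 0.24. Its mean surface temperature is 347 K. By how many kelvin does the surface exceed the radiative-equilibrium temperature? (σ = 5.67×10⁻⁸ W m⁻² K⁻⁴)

ΔT ≈ 146.1 K

S = 2660/2.34² = 485.8 W m⁻².
T_eq = [S(1−A)/(4σ)]^(1/4) = [485.8×0.76/(4×5.67×10⁻⁸)]^(1/4) = 200.9 K.
ΔT = T_surf − T_eq = 347 − 200.9.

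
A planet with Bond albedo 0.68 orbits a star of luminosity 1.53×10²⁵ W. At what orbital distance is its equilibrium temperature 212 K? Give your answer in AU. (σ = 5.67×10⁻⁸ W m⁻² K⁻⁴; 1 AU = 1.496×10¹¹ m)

From T_eq⁴ = L(1−A)/(16πσd²): d = √[L(1−A)/(16πσT_eq⁴)].
d = √[1.53×10²⁵ × 0.32 / (16π × 5.67×10⁻⁸ × (212)⁴)] = 2.92×10¹⁰ m = 0.195 AU.

d ≈ 0.195 AU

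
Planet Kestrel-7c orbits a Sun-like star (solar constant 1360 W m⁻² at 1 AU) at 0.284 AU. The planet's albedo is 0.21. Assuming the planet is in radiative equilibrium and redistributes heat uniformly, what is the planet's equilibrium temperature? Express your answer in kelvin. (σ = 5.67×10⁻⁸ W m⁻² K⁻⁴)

T_eq ≈ 492 K

Flux at 0.284 AU: S = 1360/0.284² = 1.69×10⁴ W m⁻².
Energy balance: absorbed = emitted ⇒ πR²·S(1−A) = 4πR²·σT_eq⁴, so T_eq⁴ = S(1−A)/(4σ).
T_eq = [1.69×10⁴ × 0.79 / (4 × 5.67×10⁻⁸)]^(1/4) = (5.87×10¹⁰)^(1/4) = 492 K.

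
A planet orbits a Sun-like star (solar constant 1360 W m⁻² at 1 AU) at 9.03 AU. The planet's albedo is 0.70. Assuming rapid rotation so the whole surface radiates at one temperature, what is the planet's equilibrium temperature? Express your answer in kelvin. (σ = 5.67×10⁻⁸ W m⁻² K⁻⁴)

Flux at 9.03 AU: S = 1360/9.03² = 16.7 W m⁻².
Energy balance: absorbed = emitted ⇒ πR²·S(1−A) = 4πR²·σT_eq⁴, so T_eq⁴ = S(1−A)/(4σ).
T_eq = [16.7 × 0.30 / (4 × 5.67×10⁻⁸)]^(1/4) = (2.21×10⁷)^(1/4) = 68.5 K.

T_eq ≈ 68.5 K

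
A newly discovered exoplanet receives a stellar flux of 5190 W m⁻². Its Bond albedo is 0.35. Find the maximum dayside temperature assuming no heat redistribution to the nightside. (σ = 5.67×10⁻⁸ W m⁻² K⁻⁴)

T_ss ≈ 494 K

With no redistribution each surface element balances locally: S(1−A) = σT⁴.
T = [5190 × 0.65 / 5.67×10⁻⁸]^(1/4) = (5.95×10¹⁰)^(1/4) = 494 K.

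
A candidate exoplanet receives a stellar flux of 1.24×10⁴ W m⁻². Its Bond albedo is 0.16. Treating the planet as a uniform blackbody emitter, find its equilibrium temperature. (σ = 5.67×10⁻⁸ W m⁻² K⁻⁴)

Energy balance: absorbed = emitted ⇒ πR²·S(1−A) = 4πR²·σT_eq⁴, so T_eq⁴ = S(1−A)/(4σ).
T_eq = [1.24×10⁴ × 0.84 / (4 × 5.67×10⁻⁸)]^(1/4) = (4.59×10¹⁰)^(1/4) = 463 K.

T_eq ≈ 463 K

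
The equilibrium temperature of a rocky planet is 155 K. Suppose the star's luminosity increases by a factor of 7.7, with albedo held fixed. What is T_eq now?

T_eq ≈ 258 K

T_eq ∝ L^(1/4) · d^(−1/2).
T′ = 155 × 7.7^(1/4) = 258 K.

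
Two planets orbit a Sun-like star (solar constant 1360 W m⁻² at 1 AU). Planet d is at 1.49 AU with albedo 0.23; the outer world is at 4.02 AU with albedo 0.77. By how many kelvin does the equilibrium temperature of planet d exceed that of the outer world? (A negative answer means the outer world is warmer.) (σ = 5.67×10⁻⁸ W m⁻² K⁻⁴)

ΔT ≈ 117.4 K

T_eq = [S₀(1−A)/(4σd²)]^(1/4), so T ∝ (1−A)^(1/4) / √d.
T₁ = [1360×0.77/(4×5.67×10⁻⁸×1.49²)]^(1/4) = 213.55 K.
T₂ = [1360×0.23/(4×5.67×10⁻⁸×4.02²)]^(1/4) = 96.12 K.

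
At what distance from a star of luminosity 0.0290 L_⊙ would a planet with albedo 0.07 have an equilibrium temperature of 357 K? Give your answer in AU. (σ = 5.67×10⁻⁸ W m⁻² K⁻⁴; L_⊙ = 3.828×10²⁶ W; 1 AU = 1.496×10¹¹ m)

L = 0.0290 × 3.828×10²⁶ = 1.11×10²⁵ W.
From T_eq⁴ = L(1−A)/(16πσd²): d = √[L(1−A)/(16πσT_eq⁴)].
d = √[1.11×10²⁵ × 0.93 / (16π × 5.67×10⁻⁸ × (357)⁴)] = 1.49×10¹⁰ m = 0.0998 AU.

d ≈ 0.0998 AU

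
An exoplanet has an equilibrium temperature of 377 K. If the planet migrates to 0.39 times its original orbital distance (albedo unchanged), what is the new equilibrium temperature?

T_eq ≈ 604 K

T_eq ∝ L^(1/4) · d^(−1/2).
T′ = 377 / 0.39^(1/2) = 604 K.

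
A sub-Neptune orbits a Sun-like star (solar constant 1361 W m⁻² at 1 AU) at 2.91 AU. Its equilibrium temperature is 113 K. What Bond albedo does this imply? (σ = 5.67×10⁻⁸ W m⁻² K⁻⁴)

Flux at 2.91 AU: S = 1361/2.91² = 161 W m⁻².
From T_eq⁴ = S(1−A)/(4σ): 1−A = 4σT_eq⁴/S.
1−A = 4 × 5.67×10⁻⁸ × (113)⁴ / 161 = 0.230.

A ≈ 0.77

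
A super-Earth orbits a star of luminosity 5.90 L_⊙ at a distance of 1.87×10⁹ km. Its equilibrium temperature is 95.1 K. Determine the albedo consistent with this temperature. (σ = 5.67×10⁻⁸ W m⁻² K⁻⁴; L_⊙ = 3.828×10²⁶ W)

d = 1.87×10⁹ km = 1.87×10¹² m.
L = 5.90 × 3.828×10²⁶ = 2.26×10²⁷ W.
Flux: S = L/(4πd²) = 2.26×10²⁷/(4π×(1.87×10¹²)²) = 51.4 W m⁻².
From T_eq⁴ = S(1−A)/(4σ): 1−A = 4σT_eq⁴/S.
1−A = 4 × 5.67×10⁻⁸ × (95.1)⁴ / 51.4 = 0.361.

A ≈ 0.64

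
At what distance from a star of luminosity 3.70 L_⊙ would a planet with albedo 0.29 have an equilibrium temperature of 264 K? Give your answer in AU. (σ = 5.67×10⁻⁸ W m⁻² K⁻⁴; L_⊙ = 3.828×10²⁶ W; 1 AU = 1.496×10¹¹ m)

L = 3.70 × 3.828×10²⁶ = 1.42×10²⁷ W.
From T_eq⁴ = L(1−A)/(16πσd²): d = √[L(1−A)/(16πσT_eq⁴)].
d = √[1.42×10²⁷ × 0.71 / (16π × 5.67×10⁻⁸ × (264)⁴)] = 2.70×10¹¹ m = 1.80 AU.

d ≈ 1.80 AU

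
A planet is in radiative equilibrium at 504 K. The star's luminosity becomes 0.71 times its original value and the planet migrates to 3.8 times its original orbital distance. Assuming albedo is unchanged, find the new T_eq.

T_eq ∝ L^(1/4) · d^(−1/2).
T′ = 504 × 0.71^(1/4) / 3.8^(1/2) = 237 K.

T_eq ≈ 237 K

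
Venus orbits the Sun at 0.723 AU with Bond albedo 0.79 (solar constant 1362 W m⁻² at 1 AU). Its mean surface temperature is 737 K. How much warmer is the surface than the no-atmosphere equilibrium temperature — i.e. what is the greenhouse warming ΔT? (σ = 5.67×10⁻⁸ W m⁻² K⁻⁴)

S = 1362/0.723² = 2606 W m⁻².
T_eq = [S(1−A)/(4σ)]^(1/4) = [2606×0.21/(4×5.67×10⁻⁸)]^(1/4) = 221.6 K.
ΔT = T_surf − T_eq = 737 − 221.6.

ΔT ≈ 515.4 K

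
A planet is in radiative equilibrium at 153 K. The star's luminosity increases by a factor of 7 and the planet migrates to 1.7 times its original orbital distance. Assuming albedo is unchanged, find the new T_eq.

T_eq ≈ 191 K

T_eq ∝ L^(1/4) · d^(−1/2).
T′ = 153 × 7^(1/4) / 1.7^(1/2) = 191 K.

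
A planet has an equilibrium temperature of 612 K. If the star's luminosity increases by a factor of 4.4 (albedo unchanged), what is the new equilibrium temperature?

T_eq ∝ L^(1/4) · d^(−1/2).
T′ = 612 × 4.4^(1/4) = 886 K.

T_eq ≈ 886 K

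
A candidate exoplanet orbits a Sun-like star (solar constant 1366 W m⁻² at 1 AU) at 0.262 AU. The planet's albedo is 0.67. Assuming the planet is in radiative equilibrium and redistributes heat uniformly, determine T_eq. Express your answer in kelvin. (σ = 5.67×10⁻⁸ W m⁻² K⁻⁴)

T_eq ≈ 413 K

Flux at 0.262 AU: S = 1366/0.262² = 1.99×10⁴ W m⁻².
Energy balance: absorbed = emitted ⇒ πR²·S(1−A) = 4πR²·σT_eq⁴, so T_eq⁴ = S(1−A)/(4σ).
T_eq = [1.99×10⁴ × 0.33 / (4 × 5.67×10⁻⁸)]^(1/4) = (2.90×10¹⁰)^(1/4) = 413 K.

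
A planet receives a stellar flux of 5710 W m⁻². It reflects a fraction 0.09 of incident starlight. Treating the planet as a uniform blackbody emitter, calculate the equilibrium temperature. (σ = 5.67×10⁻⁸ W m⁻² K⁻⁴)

T_eq ≈ 389 K

Energy balance: absorbed = emitted ⇒ πR²·S(1−A) = 4πR²·σT_eq⁴, so T_eq⁴ = S(1−A)/(4σ).
T_eq = [5710 × 0.91 / (4 × 5.67×10⁻⁸)]^(1/4) = (2.29×10¹⁰)^(1/4) = 389 K.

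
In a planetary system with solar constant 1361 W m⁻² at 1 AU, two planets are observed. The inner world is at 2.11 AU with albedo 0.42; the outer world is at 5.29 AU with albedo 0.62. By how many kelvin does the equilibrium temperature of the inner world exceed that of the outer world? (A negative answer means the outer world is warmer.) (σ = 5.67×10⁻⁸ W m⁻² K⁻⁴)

T_eq = [S₀(1−A)/(4σd²)]^(1/4), so T ∝ (1−A)^(1/4) / √d.
T₁ = [1361×0.58/(4×5.67×10⁻⁸×2.11²)]^(1/4) = 167.21 K.
T₂ = [1361×0.38/(4×5.67×10⁻⁸×5.29²)]^(1/4) = 95.01 K.

ΔT ≈ 72.2 K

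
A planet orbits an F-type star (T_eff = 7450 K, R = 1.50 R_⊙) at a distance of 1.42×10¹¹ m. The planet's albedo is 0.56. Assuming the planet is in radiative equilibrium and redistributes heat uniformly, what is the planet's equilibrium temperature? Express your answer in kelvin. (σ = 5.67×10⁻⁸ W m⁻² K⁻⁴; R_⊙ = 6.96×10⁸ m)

T_eq ≈ 368 K

R_⋆ = 1.50 × 6.96×10⁸ = 1.04×10⁹ m.
L = 4πR_⋆²σT_⋆⁴ = 4π(1.04×10⁹)² × 5.67×10⁻⁸ × (7450)⁴ = 2.39×10²⁷ W.
S = L/(4πd²) = 9440 W m⁻².
Energy balance: absorbed = emitted ⇒ πR²·S(1−A) = 4πR²·σT_eq⁴, so T_eq⁴ = S(1−A)/(4σ).
T_eq = [9440 × 0.44 / (4 × 5.67×10⁻⁸)]^(1/4) = (1.83×10¹⁰)^(1/4) = 368 K.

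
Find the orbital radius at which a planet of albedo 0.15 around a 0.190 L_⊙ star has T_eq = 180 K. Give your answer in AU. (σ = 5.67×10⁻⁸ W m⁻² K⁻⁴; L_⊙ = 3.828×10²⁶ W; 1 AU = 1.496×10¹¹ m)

d ≈ 0.961 AU

L = 0.190 × 3.828×10²⁶ = 7.27×10²⁵ W.
From T_eq⁴ = L(1−A)/(16πσd²): d = √[L(1−A)/(16πσT_eq⁴)].
d = √[7.27×10²⁵ × 0.85 / (16π × 5.67×10⁻⁸ × (180)⁴)] = 1.44×10¹¹ m = 0.961 AU.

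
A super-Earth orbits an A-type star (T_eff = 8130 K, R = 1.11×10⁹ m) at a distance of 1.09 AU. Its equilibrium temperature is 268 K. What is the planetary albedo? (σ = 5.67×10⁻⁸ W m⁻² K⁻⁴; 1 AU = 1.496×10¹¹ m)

A ≈ 0.90

d = 1.09 AU = 1.63×10¹¹ m.
L = 4πR_⋆²σT_⋆⁴ = 4π(1.11×10⁹)² × 5.67×10⁻⁸ × (8130)⁴ = 3.84×10²⁷ W.
S = L/(4πd²) = 1.15×10⁴ W m⁻².
From T_eq⁴ = S(1−A)/(4σ): 1−A = 4σT_eq⁴/S.
1−A = 4 × 5.67×10⁻⁸ × (268)⁴ / 1.15×10⁴ = 0.102.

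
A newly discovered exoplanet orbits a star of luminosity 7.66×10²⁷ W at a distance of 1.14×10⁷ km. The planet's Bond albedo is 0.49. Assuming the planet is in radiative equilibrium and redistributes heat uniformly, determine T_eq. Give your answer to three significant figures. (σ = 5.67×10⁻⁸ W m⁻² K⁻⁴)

T_eq ≈ 1800 K

d = 1.14×10⁷ km = 1.14×10¹⁰ m.
Flux: S = L/(4πd²) = 7.66×10²⁷/(4π×(1.14×10¹⁰)²) = 4.69×10⁶ W m⁻².
Energy balance: absorbed = emitted ⇒ πR²·S(1−A) = 4πR²·σT_eq⁴, so T_eq⁴ = S(1−A)/(4σ).
T_eq = [4.69×10⁶ × 0.51 / (4 × 5.67×10⁻⁸)]^(1/4) = (1.05×10¹³)^(1/4) = 1800 K.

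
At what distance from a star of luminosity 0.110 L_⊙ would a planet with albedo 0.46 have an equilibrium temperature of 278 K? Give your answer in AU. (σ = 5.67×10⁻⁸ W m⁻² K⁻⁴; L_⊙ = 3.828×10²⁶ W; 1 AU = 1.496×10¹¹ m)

d ≈ 0.244 AU

L = 0.110 × 3.828×10²⁶ = 4.21×10²⁵ W.
From T_eq⁴ = L(1−A)/(16πσd²): d = √[L(1−A)/(16πσT_eq⁴)].
d = √[4.21×10²⁵ × 0.54 / (16π × 5.67×10⁻⁸ × (278)⁴)] = 3.65×10¹⁰ m = 0.244 AU.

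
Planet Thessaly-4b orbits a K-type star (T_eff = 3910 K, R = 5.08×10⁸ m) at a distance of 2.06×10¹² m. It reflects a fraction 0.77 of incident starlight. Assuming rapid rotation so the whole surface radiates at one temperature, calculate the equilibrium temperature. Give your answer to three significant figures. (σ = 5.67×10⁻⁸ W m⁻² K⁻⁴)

L = 4πR_⋆²σT_⋆⁴ = 4π(5.08×10⁸)² × 5.67×10⁻⁸ × (3910)⁴ = 4.30×10²⁵ W.
S = L/(4πd²) = 0.806 W m⁻².
Energy balance: absorbed = emitted ⇒ πR²·S(1−A) = 4πR²·σT_eq⁴, so T_eq⁴ = S(1−A)/(4σ).
T_eq = [0.806 × 0.23 / (4 × 5.67×10⁻⁸)]^(1/4) = (8.17×10⁵)^(1/4) = 30.1 K.

T_eq ≈ 30.1 K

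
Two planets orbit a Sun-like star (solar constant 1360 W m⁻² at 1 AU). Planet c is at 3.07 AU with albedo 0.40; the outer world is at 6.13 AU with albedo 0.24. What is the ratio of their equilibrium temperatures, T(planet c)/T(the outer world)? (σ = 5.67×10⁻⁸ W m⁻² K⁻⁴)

T_eq = [S₀(1−A)/(4σd²)]^(1/4), so T ∝ (1−A)^(1/4) / √d.
T₁ = [1360×0.60/(4×5.67×10⁻⁸×3.07²)]^(1/4) = 139.78 K.
T₂ = [1360×0.76/(4×5.67×10⁻⁸×6.13²)]^(1/4) = 104.94 K.

T₁/T₂ ≈ 1.332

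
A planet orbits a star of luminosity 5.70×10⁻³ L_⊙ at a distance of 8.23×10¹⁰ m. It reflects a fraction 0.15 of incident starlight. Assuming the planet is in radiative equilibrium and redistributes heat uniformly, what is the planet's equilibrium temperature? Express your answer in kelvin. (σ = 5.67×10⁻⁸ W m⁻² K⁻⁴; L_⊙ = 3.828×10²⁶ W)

L = 5.70×10⁻³ × 3.828×10²⁶ = 2.18×10²⁴ W.
Flux: S = L/(4πd²) = 2.18×10²⁴/(4π×(8.23×10¹⁰)²) = 25.6 W m⁻².
Energy balance: absorbed = emitted ⇒ πR²·S(1−A) = 4πR²·σT_eq⁴, so T_eq⁴ = S(1−A)/(4σ).
T_eq = [25.6 × 0.85 / (4 × 5.67×10⁻⁸)]^(1/4) = (9.61×10⁷)^(1/4) = 99.0 K.

T_eq ≈ 99.0 K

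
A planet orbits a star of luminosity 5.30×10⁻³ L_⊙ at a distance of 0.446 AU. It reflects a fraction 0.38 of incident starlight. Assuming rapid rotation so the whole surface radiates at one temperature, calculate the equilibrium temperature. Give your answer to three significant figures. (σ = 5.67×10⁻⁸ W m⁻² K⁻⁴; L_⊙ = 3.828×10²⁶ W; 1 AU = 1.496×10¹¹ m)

d = 0.446 AU = 6.67×10¹⁰ m.
L = 5.30×10⁻³ × 3.828×10²⁶ = 2.03×10²⁴ W.
Flux: S = L/(4πd²) = 2.03×10²⁴/(4π×(6.67×10¹⁰)²) = 36.3 W m⁻².
Energy balance: absorbed = emitted ⇒ πR²·S(1−A) = 4πR²·σT_eq⁴, so T_eq⁴ = S(1−A)/(4σ).
T_eq = [36.3 × 0.62 / (4 × 5.67×10⁻⁸)]^(1/4) = (9.91×10⁷)^(1/4) = 99.8 K.

T_eq ≈ 99.8 K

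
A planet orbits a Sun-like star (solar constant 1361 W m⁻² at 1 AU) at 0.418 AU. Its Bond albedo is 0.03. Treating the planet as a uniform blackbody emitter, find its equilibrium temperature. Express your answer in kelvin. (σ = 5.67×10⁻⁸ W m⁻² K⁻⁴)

Flux at 0.418 AU: S = 1361/0.418² = 7790 W m⁻².
Energy balance: absorbed = emitted ⇒ πR²·S(1−A) = 4πR²·σT_eq⁴, so T_eq⁴ = S(1−A)/(4σ).
T_eq = [7790 × 0.97 / (4 × 5.67×10⁻⁸)]^(1/4) = (3.33×10¹⁰)^(1/4) = 427 K.

T_eq ≈ 427 K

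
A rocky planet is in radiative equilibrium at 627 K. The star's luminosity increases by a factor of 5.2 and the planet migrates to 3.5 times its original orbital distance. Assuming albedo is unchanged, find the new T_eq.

T_eq ≈ 506 K

T_eq ∝ L^(1/4) · d^(−1/2).
T′ = 627 × 5.2^(1/4) / 3.5^(1/2) = 506 K.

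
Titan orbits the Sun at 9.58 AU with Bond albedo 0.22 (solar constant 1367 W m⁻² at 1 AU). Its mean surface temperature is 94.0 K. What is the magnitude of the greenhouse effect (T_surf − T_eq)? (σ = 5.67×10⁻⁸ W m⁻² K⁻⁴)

S = 1367/9.58² = 14.89 W m⁻².
T_eq = [S(1−A)/(4σ)]^(1/4) = [14.89×0.78/(4×5.67×10⁻⁸)]^(1/4) = 84.6 K.
ΔT = T_surf − T_eq = 94 − 84.6.

ΔT ≈ 9.4 K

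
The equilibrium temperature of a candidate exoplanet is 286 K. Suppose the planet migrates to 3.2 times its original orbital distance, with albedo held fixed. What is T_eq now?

T_eq ≈ 160 K

T_eq ∝ L^(1/4) · d^(−1/2).
T′ = 286 / 3.2^(1/2) = 160 K.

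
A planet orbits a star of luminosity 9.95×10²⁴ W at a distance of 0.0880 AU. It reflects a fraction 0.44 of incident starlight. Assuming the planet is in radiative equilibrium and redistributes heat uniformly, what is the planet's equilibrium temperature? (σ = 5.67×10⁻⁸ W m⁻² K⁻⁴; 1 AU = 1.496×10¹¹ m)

d = 0.0880 AU = 1.32×10¹⁰ m.
Flux: S = L/(4πd²) = 9.95×10²⁴/(4π×(1.32×10¹⁰)²) = 4570 W m⁻².
Energy balance: absorbed = emitted ⇒ πR²·S(1−A) = 4πR²·σT_eq⁴, so T_eq⁴ = S(1−A)/(4σ).
T_eq = [4570 × 0.56 / (4 × 5.67×10⁻⁸)]^(1/4) = (1.13×10¹⁰)^(1/4) = 326 K.

T_eq ≈ 326 K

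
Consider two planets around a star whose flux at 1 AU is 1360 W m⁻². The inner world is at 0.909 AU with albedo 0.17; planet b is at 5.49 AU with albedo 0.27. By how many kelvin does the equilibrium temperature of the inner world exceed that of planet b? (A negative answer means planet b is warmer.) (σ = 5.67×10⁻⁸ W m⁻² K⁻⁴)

T_eq = [S₀(1−A)/(4σd²)]^(1/4), so T ∝ (1−A)^(1/4) / √d.
T₁ = [1360×0.83/(4×5.67×10⁻⁸×0.909²)]^(1/4) = 278.59 K.
T₂ = [1360×0.73/(4×5.67×10⁻⁸×5.49²)]^(1/4) = 109.78 K.

ΔT ≈ 168.8 K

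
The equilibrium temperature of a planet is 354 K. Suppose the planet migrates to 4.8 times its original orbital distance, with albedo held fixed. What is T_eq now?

T_eq ∝ L^(1/4) · d^(−1/2).
T′ = 354 / 4.8^(1/2) = 162 K.

T_eq ≈ 162 K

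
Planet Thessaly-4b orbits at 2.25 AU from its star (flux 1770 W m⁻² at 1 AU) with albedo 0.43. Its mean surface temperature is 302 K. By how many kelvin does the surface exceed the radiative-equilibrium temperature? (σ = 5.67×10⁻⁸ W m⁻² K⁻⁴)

ΔT ≈ 129.8 K

S = 1770/2.25² = 349.6 W m⁻².
T_eq = [S(1−A)/(4σ)]^(1/4) = [349.6×0.57/(4×5.67×10⁻⁸)]^(1/4) = 172.2 K.
ΔT = T_surf − T_eq = 302 − 172.2.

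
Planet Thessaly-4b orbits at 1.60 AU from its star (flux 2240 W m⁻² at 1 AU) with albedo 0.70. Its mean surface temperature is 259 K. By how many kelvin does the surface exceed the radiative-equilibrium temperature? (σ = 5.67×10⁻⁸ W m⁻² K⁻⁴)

ΔT ≈ 74.6 K

S = 2240/1.60² = 875.0 W m⁻².
T_eq = [S(1−A)/(4σ)]^(1/4) = [875.0×0.30/(4×5.67×10⁻⁸)]^(1/4) = 184.4 K.
ΔT = T_surf − T_eq = 259 − 184.4.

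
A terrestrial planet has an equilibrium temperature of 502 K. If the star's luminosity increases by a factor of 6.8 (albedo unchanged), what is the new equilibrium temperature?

T_eq ≈ 811 K

T_eq ∝ L^(1/4) · d^(−1/2).
T′ = 502 × 6.8^(1/4) = 811 K.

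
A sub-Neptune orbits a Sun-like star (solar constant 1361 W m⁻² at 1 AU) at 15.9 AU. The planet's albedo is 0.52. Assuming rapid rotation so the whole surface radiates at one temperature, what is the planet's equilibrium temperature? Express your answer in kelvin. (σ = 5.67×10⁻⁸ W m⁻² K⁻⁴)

Flux at 15.9 AU: S = 1361/15.9² = 5.38 W m⁻².
Energy balance: absorbed = emitted ⇒ πR²·S(1−A) = 4πR²·σT_eq⁴, so T_eq⁴ = S(1−A)/(4σ).
T_eq = [5.38 × 0.48 / (4 × 5.67×10⁻⁸)]^(1/4) = (1.14×10⁷)^(1/4) = 58.1 K.

T_eq ≈ 58.1 K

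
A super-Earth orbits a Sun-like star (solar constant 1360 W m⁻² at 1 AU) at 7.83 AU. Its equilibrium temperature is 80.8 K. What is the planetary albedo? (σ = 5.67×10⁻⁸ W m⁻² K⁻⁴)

A ≈ 0.56

Flux at 7.83 AU: S = 1360/7.83² = 22.2 W m⁻².
From T_eq⁴ = S(1−A)/(4σ): 1−A = 4σT_eq⁴/S.
1−A = 4 × 5.67×10⁻⁸ × (80.8)⁴ / 22.2 = 0.436.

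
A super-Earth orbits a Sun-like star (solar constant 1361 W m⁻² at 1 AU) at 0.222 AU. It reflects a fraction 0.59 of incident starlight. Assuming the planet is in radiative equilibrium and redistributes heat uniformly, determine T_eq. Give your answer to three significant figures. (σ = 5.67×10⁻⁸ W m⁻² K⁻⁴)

Flux at 0.222 AU: S = 1361/0.222² = 2.76×10⁴ W m⁻².
Energy balance: absorbed = emitted ⇒ πR²·S(1−A) = 4πR²·σT_eq⁴, so T_eq⁴ = S(1−A)/(4σ).
T_eq = [2.76×10⁴ × 0.41 / (4 × 5.67×10⁻⁸)]^(1/4) = (4.99×10¹⁰)^(1/4) = 473 K.

T_eq ≈ 473 K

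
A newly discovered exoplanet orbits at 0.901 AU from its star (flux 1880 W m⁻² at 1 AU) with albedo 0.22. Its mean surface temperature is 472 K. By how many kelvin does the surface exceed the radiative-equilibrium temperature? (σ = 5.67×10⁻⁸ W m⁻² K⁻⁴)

ΔT ≈ 173.3 K

S = 1880/0.901² = 2316 W m⁻².
T_eq = [S(1−A)/(4σ)]^(1/4) = [2316×0.78/(4×5.67×10⁻⁸)]^(1/4) = 298.7 K.
ΔT = T_surf − T_eq = 472 − 298.7.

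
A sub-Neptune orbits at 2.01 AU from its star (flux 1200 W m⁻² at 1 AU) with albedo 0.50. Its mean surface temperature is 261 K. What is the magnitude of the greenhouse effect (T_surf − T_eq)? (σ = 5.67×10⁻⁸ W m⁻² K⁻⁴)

S = 1200/2.01² = 297.0 W m⁻².
T_eq = [S(1−A)/(4σ)]^(1/4) = [297.0×0.50/(4×5.67×10⁻⁸)]^(1/4) = 160.0 K.
ΔT = T_surf − T_eq = 261 − 160.0.

ΔT ≈ 101.0 K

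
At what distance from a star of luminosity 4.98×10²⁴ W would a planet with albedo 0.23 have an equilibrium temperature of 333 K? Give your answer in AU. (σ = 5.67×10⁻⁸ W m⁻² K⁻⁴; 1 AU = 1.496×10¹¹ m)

d ≈ 0.0699 AU

From T_eq⁴ = L(1−A)/(16πσd²): d = √[L(1−A)/(16πσT_eq⁴)].
d = √[4.98×10²⁴ × 0.77 / (16π × 5.67×10⁻⁸ × (333)⁴)] = 1.05×10¹⁰ m = 0.0699 AU.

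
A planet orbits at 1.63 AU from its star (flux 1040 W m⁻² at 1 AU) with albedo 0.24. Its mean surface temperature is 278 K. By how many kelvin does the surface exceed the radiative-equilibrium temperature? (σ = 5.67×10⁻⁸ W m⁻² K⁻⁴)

S = 1040/1.63² = 391.4 W m⁻².
T_eq = [S(1−A)/(4σ)]^(1/4) = [391.4×0.76/(4×5.67×10⁻⁸)]^(1/4) = 190.3 K.
ΔT = T_surf − T_eq = 278 − 190.3.

ΔT ≈ 87.7 K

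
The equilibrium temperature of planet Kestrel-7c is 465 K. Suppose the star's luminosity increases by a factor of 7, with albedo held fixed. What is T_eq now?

T_eq ≈ 756 K

T_eq ∝ L^(1/4) · d^(−1/2).
T′ = 465 × 7^(1/4) = 756 K.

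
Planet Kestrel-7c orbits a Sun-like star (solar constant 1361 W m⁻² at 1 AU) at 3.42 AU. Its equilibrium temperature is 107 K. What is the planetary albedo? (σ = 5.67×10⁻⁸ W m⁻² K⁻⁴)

A ≈ 0.74

Flux at 3.42 AU: S = 1361/3.42² = 116 W m⁻².
From T_eq⁴ = S(1−A)/(4σ): 1−A = 4σT_eq⁴/S.
1−A = 4 × 5.67×10⁻⁸ × (107)⁴ / 116 = 0.255.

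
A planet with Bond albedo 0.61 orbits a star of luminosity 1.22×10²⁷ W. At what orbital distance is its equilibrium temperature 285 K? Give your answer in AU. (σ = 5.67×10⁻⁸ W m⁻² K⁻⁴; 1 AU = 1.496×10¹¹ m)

d ≈ 1.06 AU

From T_eq⁴ = L(1−A)/(16πσd²): d = √[L(1−A)/(16πσT_eq⁴)].
d = √[1.22×10²⁷ × 0.39 / (16π × 5.67×10⁻⁸ × (285)⁴)] = 1.59×10¹¹ m = 1.06 AU.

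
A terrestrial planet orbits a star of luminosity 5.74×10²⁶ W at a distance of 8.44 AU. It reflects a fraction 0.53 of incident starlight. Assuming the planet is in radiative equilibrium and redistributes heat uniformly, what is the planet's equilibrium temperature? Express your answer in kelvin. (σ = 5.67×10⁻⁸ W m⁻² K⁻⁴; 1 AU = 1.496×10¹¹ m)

T_eq ≈ 87.8 K

d = 8.44 AU = 1.26×10¹² m.
Flux: S = L/(4πd²) = 5.74×10²⁶/(4π×(1.26×10¹²)²) = 28.7 W m⁻².
Energy balance: absorbed = emitted ⇒ πR²·S(1−A) = 4πR²·σT_eq⁴, so T_eq⁴ = S(1−A)/(4σ).
T_eq = [28.7 × 0.47 / (4 × 5.67×10⁻⁸)]^(1/4) = (5.94×10⁷)^(1/4) = 87.8 K.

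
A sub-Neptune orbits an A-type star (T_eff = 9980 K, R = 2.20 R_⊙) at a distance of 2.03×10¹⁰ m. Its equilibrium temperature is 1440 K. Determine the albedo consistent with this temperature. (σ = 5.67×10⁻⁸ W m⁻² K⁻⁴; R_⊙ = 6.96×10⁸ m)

R_⋆ = 2.20 × 6.96×10⁸ = 1.53×10⁹ m.
L = 4πR_⋆²σT_⋆⁴ = 4π(1.53×10⁹)² × 5.67×10⁻⁸ × (9980)⁴ = 1.66×10²⁸ W.
S = L/(4πd²) = 3.20×10⁶ W m⁻².
From T_eq⁴ = S(1−A)/(4σ): 1−A = 4σT_eq⁴/S.
1−A = 4 × 5.67×10⁻⁸ × (1440)⁴ / 3.20×10⁶ = 0.305.

A ≈ 0.70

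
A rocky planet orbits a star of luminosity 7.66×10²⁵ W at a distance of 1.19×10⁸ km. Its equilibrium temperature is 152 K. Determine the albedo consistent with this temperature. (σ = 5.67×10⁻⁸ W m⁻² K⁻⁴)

d = 1.19×10⁸ km = 1.19×10¹¹ m.
Flux: S = L/(4πd²) = 7.66×10²⁵/(4π×(1.19×10¹¹)²) = 430 W m⁻².
From T_eq⁴ = S(1−A)/(4σ): 1−A = 4σT_eq⁴/S.
1−A = 4 × 5.67×10⁻⁸ × (152)⁴ / 430 = 0.281.

A ≈ 0.72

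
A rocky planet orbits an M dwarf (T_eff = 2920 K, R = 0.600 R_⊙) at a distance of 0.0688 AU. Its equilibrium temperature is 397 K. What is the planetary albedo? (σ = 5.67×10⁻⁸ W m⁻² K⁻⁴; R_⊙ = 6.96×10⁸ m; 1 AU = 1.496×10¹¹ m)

A ≈ 0.17

R_⋆ = 0.600 × 6.96×10⁸ = 4.18×10⁸ m.
d = 0.0688 AU = 1.03×10¹⁰ m.
L = 4πR_⋆²σT_⋆⁴ = 4π(4.18×10⁸)² × 5.67×10⁻⁸ × (2920)⁴ = 9.03×10²⁴ W.
S = L/(4πd²) = 6790 W m⁻².
From T_eq⁴ = S(1−A)/(4σ): 1−A = 4σT_eq⁴/S.
1−A = 4 × 5.67×10⁻⁸ × (397)⁴ / 6790 = 0.830.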